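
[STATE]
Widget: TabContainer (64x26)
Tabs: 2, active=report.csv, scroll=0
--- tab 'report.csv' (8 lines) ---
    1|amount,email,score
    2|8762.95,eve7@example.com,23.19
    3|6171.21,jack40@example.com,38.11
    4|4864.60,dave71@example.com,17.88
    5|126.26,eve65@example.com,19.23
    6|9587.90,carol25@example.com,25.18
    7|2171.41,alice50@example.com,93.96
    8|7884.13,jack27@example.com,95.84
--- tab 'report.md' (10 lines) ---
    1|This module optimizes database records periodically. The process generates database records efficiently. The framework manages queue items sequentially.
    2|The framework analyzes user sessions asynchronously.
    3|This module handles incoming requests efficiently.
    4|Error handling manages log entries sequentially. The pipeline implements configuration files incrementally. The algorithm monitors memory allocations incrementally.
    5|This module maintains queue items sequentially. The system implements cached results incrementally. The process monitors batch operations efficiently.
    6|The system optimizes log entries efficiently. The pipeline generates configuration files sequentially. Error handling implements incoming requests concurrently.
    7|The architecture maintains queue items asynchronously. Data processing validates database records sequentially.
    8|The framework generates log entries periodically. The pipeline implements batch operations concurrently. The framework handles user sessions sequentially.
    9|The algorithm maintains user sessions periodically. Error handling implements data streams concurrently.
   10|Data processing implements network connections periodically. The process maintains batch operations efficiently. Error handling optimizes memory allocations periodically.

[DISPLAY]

[report.csv]│ report.md                                         
────────────────────────────────────────────────────────────────
amount,email,score                                              
8762.95,eve7@example.com,23.19                                  
6171.21,jack40@example.com,38.11                                
4864.60,dave71@example.com,17.88                                
126.26,eve65@example.com,19.23                                  
9587.90,carol25@example.com,25.18                               
2171.41,alice50@example.com,93.96                               
7884.13,jack27@example.com,95.84                                
                                                                
                                                                
                                                                
                                                                
                                                                
                                                                
                                                                
                                                                
                                                                
                                                                
                                                                
                                                                
                                                                
                                                                
                                                                
                                                                


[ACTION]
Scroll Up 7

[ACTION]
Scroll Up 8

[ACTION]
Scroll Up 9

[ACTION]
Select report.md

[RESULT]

 report.csv │[report.md]                                        
────────────────────────────────────────────────────────────────
This module optimizes database records periodically. The process
The framework analyzes user sessions asynchronously.            
This module handles incoming requests efficiently.              
Error handling manages log entries sequentially. The pipeline im
This module maintains queue items sequentially. The system imple
The system optimizes log entries efficiently. The pipeline gener
The architecture maintains queue items asynchronously. Data proc
The framework generates log entries periodically. The pipeline i
The algorithm maintains user sessions periodically. Error handli
Data processing implements network connections periodically. The
                                                                
                                                                
                                                                
                                                                
                                                                
                                                                
                                                                
                                                                
                                                                
                                                                
                                                                
                                                                
                                                                
                                                                


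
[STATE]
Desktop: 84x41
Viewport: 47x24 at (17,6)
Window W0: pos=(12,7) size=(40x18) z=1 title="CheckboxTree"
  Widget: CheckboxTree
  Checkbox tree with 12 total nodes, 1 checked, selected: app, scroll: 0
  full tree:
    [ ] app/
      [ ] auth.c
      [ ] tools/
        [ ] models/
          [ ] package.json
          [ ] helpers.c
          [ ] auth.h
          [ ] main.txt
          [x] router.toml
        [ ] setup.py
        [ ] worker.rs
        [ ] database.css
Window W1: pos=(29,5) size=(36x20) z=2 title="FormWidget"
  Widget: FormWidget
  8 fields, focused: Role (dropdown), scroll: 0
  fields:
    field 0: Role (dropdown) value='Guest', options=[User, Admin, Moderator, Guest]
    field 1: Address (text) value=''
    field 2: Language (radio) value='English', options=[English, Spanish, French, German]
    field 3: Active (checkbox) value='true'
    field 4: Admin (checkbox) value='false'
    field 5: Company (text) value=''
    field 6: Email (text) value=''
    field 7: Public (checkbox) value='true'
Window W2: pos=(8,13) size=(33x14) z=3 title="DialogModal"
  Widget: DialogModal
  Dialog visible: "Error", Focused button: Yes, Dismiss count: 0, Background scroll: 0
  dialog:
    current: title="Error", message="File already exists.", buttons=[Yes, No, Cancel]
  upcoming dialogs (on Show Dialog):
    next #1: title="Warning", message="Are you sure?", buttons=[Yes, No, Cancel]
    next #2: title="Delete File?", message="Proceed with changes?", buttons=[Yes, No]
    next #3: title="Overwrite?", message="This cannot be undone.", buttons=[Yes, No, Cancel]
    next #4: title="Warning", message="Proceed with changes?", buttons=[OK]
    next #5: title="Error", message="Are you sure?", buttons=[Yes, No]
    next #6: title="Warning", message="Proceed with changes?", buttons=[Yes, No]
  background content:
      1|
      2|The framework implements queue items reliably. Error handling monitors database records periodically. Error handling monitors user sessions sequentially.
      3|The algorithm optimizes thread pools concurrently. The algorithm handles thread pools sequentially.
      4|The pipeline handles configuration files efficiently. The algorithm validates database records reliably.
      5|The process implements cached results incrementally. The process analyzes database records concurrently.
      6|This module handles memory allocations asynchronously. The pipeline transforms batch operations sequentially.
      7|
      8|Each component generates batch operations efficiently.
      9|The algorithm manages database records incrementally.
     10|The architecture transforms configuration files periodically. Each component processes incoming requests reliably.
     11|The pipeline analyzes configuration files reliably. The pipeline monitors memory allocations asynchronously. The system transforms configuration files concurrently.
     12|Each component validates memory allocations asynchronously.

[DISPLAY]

            ┃ FormWidget                       
━━━━━━━━━━━━┠──────────────────────────────────
ckboxTree   ┃> Role:       [Guest            ▼]
────────────┃  Address:    [                  ]
 app/       ┃  Language:   (●) English  ( ) Spa
 ] auth.c   ┃  Active:     [x]                 
-] tools/   ┃  Admin:      [ ]                 
━━━━━━━━━━━━━━━━━━━━━━━┓   [                  ]
odal                   ┃   [                  ]
───────────────────────┨   [x]                 
                       ┃                       
ework implements queue ┃                       
──────────────────┐ead ┃                       
    Error         │urat┃                       
e already exists. │ed r┃                       
s]  No   Cancel   │allo┃                       
──────────────────┘    ┃                       
ponent generates batch ┃                       
rithm manages database ┃━━━━━━━━━━━━━━━━━━━━━━━
itecture transforms con┃                       
━━━━━━━━━━━━━━━━━━━━━━━┛                       
                                               
                                               
                                               


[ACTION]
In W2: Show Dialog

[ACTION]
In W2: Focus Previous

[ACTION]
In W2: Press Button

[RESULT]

            ┃ FormWidget                       
━━━━━━━━━━━━┠──────────────────────────────────
ckboxTree   ┃> Role:       [Guest            ▼]
────────────┃  Address:    [                  ]
 app/       ┃  Language:   (●) English  ( ) Spa
 ] auth.c   ┃  Active:     [x]                 
-] tools/   ┃  Admin:      [ ]                 
━━━━━━━━━━━━━━━━━━━━━━━┓   [                  ]
odal                   ┃   [                  ]
───────────────────────┨   [x]                 
                       ┃                       
ework implements queue ┃                       
rithm optimizes thread ┃                       
line handles configurat┃                       
ess implements cached r┃                       
ule handles memory allo┃                       
                       ┃                       
ponent generates batch ┃                       
rithm manages database ┃━━━━━━━━━━━━━━━━━━━━━━━
itecture transforms con┃                       
━━━━━━━━━━━━━━━━━━━━━━━┛                       
                                               
                                               
                                               


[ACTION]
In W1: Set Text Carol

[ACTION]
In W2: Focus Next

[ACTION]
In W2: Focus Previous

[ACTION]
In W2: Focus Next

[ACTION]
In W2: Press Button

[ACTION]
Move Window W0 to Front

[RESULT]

            ┃ FormWidget                       
━━━━━━━━━━━━━━━━━━━━━━━━━━━━━━━━━━┓────────────
ckboxTree                         ┃          ▼]
──────────────────────────────────┨           ]
 app/                             ┃ish  ( ) Spa
 ] auth.c                         ┃            
-] tools/                         ┃            
 [-] models/                      ┃           ]
   [ ] package.json               ┃           ]
   [ ] helpers.c                  ┃            
   [ ] auth.h                     ┃            
   [ ] main.txt                   ┃            
   [x] router.toml                ┃            
 [ ] setup.py                     ┃            
 [ ] worker.rs                    ┃            
 [ ] database.css                 ┃            
                                  ┃            
                                  ┃            
━━━━━━━━━━━━━━━━━━━━━━━━━━━━━━━━━━┛━━━━━━━━━━━━
itecture transforms con┃                       
━━━━━━━━━━━━━━━━━━━━━━━┛                       
                                               
                                               
                                               


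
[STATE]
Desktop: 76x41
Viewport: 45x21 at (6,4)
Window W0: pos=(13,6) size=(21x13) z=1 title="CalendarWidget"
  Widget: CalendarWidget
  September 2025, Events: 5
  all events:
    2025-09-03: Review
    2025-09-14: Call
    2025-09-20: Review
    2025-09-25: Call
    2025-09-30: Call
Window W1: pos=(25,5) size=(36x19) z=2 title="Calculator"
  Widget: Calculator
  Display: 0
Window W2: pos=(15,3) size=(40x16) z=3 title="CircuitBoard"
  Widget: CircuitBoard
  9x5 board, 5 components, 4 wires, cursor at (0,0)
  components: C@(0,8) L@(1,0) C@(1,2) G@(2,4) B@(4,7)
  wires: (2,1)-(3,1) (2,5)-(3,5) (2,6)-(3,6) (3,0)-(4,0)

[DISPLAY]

         ┃ CircuitBoard                      
         ┠───────────────────────────────────
       ┏━┃   0 1 2 3 4 5 6 7 8               
       ┃ ┃0  [.]                             
       ┠─┃                                   
       ┃ ┃1   L       C                      
       ┃M┃                                   
       ┃ ┃2       ·           G   ·   ·      
       ┃ ┃        │               │   │      
       ┃1┃3   ·   ·               ·   ·      
       ┃2┃    │                              
       ┃2┃4   ·                           B  
       ┃ ┃Cursor: (0,0)                      
       ┃ ┃                                   
       ┗━┗━━━━━━━━━━━━━━━━━━━━━━━━━━━━━━━━━━━
                   ┃└───┴───┴───┴───┘        
                   ┃                         
                   ┃                         
                   ┃                         
                   ┗━━━━━━━━━━━━━━━━━━━━━━━━━
                                             


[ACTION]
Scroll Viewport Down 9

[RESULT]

       ┃1┃3   ·   ·               ·   ·      
       ┃2┃    │                              
       ┃2┃4   ·                           B  
       ┃ ┃Cursor: (0,0)                      
       ┃ ┃                                   
       ┗━┗━━━━━━━━━━━━━━━━━━━━━━━━━━━━━━━━━━━
                   ┃└───┴───┴───┴───┘        
                   ┃                         
                   ┃                         
                   ┃                         
                   ┗━━━━━━━━━━━━━━━━━━━━━━━━━
                                             
                                             
                                             
                                             
                                             
                                             
                                             
                                             
                                             
                                             


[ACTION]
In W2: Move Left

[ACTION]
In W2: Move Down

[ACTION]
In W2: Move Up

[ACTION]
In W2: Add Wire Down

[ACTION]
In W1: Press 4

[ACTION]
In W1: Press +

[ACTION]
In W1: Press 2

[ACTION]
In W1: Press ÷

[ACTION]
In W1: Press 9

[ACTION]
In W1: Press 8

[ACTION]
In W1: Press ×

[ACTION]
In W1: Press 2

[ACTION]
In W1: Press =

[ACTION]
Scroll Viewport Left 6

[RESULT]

             ┃1┃3   ·   ·               ·   ·
             ┃2┃    │                        
             ┃2┃4   ·                        
             ┃ ┃Cursor: (0,0)                
             ┃ ┃                             
             ┗━┗━━━━━━━━━━━━━━━━━━━━━━━━━━━━━
                         ┃└───┴───┴───┴───┘  
                         ┃                   
                         ┃                   
                         ┃                   
                         ┗━━━━━━━━━━━━━━━━━━━
                                             
                                             
                                             
                                             
                                             
                                             
                                             
                                             
                                             
                                             


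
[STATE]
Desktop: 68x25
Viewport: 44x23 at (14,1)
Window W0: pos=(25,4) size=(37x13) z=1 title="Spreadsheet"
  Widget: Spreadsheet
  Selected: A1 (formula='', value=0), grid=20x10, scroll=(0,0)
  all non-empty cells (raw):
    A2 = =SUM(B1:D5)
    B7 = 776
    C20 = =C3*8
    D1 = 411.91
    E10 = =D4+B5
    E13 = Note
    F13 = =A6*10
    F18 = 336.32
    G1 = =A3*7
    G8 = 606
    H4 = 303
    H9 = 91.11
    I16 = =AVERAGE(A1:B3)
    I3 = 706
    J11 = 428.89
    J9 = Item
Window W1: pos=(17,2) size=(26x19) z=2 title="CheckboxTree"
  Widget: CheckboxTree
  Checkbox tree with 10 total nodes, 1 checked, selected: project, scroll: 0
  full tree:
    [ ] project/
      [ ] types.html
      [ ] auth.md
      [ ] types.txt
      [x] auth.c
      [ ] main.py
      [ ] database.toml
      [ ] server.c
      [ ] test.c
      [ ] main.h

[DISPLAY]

                                            
   ┏━━━━━━━━━━━━━━━━━━━━━━━━┓               
   ┃ CheckboxTree           ┃               
   ┠────────────────────────┨━━━━━━━━━━━━━━━
   ┃>[-] project/           ┃               
   ┃   [ ] types.html       ┃───────────────
   ┃   [ ] auth.md          ┃               
   ┃   [ ] types.txt        ┃      C       D
   ┃   [x] auth.c           ┃---------------
   ┃   [ ] main.py          ┃  0       0  41
   ┃   [ ] database.toml    ┃  0       0    
   ┃   [ ] server.c         ┃  0       0    
   ┃   [ ] test.c           ┃  0       0    
   ┃   [ ] main.h           ┃  0       0    
   ┃                        ┃  0       0    
   ┃                        ┃━━━━━━━━━━━━━━━
   ┃                        ┃               
   ┃                        ┃               
   ┃                        ┃               
   ┗━━━━━━━━━━━━━━━━━━━━━━━━┛               
                                            
                                            
                                            


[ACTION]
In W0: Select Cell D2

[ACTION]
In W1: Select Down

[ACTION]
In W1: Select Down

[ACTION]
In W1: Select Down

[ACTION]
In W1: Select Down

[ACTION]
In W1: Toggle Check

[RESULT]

                                            
   ┏━━━━━━━━━━━━━━━━━━━━━━━━┓               
   ┃ CheckboxTree           ┃               
   ┠────────────────────────┨━━━━━━━━━━━━━━━
   ┃ [ ] project/           ┃               
   ┃   [ ] types.html       ┃───────────────
   ┃   [ ] auth.md          ┃               
   ┃   [ ] types.txt        ┃      C       D
   ┃>  [ ] auth.c           ┃---------------
   ┃   [ ] main.py          ┃  0       0  41
   ┃   [ ] database.toml    ┃  0       0    
   ┃   [ ] server.c         ┃  0       0    
   ┃   [ ] test.c           ┃  0       0    
   ┃   [ ] main.h           ┃  0       0    
   ┃                        ┃  0       0    
   ┃                        ┃━━━━━━━━━━━━━━━
   ┃                        ┃               
   ┃                        ┃               
   ┃                        ┃               
   ┗━━━━━━━━━━━━━━━━━━━━━━━━┛               
                                            
                                            
                                            


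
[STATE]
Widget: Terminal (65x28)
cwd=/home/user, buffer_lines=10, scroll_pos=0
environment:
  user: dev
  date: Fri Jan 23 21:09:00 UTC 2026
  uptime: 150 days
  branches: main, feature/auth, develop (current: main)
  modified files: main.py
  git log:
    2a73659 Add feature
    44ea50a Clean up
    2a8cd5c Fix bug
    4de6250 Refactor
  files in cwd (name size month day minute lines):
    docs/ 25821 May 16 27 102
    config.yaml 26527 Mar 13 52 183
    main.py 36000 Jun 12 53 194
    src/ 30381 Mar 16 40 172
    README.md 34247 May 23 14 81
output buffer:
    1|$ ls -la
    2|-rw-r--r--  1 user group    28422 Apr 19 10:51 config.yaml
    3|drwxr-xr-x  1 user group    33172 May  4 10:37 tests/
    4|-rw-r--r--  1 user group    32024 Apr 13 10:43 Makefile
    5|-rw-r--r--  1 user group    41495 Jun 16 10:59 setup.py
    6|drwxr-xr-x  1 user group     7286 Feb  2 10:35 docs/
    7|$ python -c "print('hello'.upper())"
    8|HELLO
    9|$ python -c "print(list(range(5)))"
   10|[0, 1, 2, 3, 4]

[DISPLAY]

$ ls -la                                                         
-rw-r--r--  1 user group    28422 Apr 19 10:51 config.yaml       
drwxr-xr-x  1 user group    33172 May  4 10:37 tests/            
-rw-r--r--  1 user group    32024 Apr 13 10:43 Makefile          
-rw-r--r--  1 user group    41495 Jun 16 10:59 setup.py          
drwxr-xr-x  1 user group     7286 Feb  2 10:35 docs/             
$ python -c "print('hello'.upper())"                             
HELLO                                                            
$ python -c "print(list(range(5)))"                              
[0, 1, 2, 3, 4]                                                  
$ █                                                              
                                                                 
                                                                 
                                                                 
                                                                 
                                                                 
                                                                 
                                                                 
                                                                 
                                                                 
                                                                 
                                                                 
                                                                 
                                                                 
                                                                 
                                                                 
                                                                 
                                                                 


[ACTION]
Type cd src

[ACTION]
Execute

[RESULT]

$ ls -la                                                         
-rw-r--r--  1 user group    28422 Apr 19 10:51 config.yaml       
drwxr-xr-x  1 user group    33172 May  4 10:37 tests/            
-rw-r--r--  1 user group    32024 Apr 13 10:43 Makefile          
-rw-r--r--  1 user group    41495 Jun 16 10:59 setup.py          
drwxr-xr-x  1 user group     7286 Feb  2 10:35 docs/             
$ python -c "print('hello'.upper())"                             
HELLO                                                            
$ python -c "print(list(range(5)))"                              
[0, 1, 2, 3, 4]                                                  
$ cd src                                                         
                                                                 
$ █                                                              
                                                                 
                                                                 
                                                                 
                                                                 
                                                                 
                                                                 
                                                                 
                                                                 
                                                                 
                                                                 
                                                                 
                                                                 
                                                                 
                                                                 
                                                                 


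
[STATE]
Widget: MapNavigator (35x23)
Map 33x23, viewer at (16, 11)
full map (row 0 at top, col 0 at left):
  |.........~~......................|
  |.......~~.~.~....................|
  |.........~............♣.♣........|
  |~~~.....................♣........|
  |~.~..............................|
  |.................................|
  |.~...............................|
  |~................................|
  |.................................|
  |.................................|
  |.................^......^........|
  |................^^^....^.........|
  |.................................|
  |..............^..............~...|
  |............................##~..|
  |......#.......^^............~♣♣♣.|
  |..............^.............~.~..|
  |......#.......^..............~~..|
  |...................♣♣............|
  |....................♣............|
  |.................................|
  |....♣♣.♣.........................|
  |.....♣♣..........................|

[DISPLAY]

 .........~~...................... 
 .......~~.~.~.................... 
 .........~............♣.♣........ 
 ~~~.....................♣........ 
 ~.~.............................. 
 ................................. 
 .~............................... 
 ~................................ 
 ................................. 
 ................................. 
 .................^......^........ 
 ................@^^....^......... 
 ................................. 
 ..............^..............~... 
 ............................##~.. 
 ......#.......^^............~♣♣♣. 
 ..............^.............~.~.. 
 ......#.......^..............~~.. 
 ...................♣♣............ 
 ....................♣............ 
 ................................. 
 ....♣♣.♣......................... 
 .....♣♣.......................... 


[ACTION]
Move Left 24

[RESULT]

                 .........~~.......
                 .......~~.~.~.....
                 .........~........
                 ~~~...............
                 ~.~...............
                 ..................
                 .~................
                 ~.................
                 ..................
                 ..................
                 .................^
                 @...............^^
                 ..................
                 ..............^...
                 ..................
                 ......#.......^^..
                 ..............^...
                 ......#.......^...
                 ..................
                 ..................
                 ..................
                 ....♣♣.♣..........
                 .....♣♣...........


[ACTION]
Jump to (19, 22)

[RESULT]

..............^^^....^.........    
...............................    
............^..............~...    
..........................##~..    
....#.......^^............~♣♣♣.    
............^.............~.~..    
....#.......^..............~~..    
.................♣♣............    
..................♣............    
...............................    
..♣♣.♣.........................    
...♣♣............@.............    
                                   
                                   
                                   
                                   
                                   
                                   
                                   
                                   
                                   
                                   
                                   


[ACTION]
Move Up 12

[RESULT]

                                   
.......~~......................    
.....~~.~.~....................    
.......~............♣.♣........    
~.....................♣........    
~..............................    
...............................    
...............................    
...............................    
...............................    
...............................    
...............^.@....^........    
..............^^^....^.........    
...............................    
............^..............~...    
..........................##~..    
....#.......^^............~♣♣♣.    
............^.............~.~..    
....#.......^..............~~..    
.................♣♣............    
..................♣............    
...............................    
..♣♣.♣.........................    


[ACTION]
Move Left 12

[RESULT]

                                   
          .........~~..............
          .......~~.~.~............
          .........~............♣.♣
          ~~~.....................♣
          ~.~......................
          .........................
          .~.......................
          ~........................
          .........................
          .........................
          .......@.........^......^
          ................^^^....^.
          .........................
          ..............^..........
          .........................
          ......#.......^^.........
          ..............^..........
          ......#.......^..........
          ...................♣♣....
          ....................♣....
          .........................
          ....♣♣.♣.................


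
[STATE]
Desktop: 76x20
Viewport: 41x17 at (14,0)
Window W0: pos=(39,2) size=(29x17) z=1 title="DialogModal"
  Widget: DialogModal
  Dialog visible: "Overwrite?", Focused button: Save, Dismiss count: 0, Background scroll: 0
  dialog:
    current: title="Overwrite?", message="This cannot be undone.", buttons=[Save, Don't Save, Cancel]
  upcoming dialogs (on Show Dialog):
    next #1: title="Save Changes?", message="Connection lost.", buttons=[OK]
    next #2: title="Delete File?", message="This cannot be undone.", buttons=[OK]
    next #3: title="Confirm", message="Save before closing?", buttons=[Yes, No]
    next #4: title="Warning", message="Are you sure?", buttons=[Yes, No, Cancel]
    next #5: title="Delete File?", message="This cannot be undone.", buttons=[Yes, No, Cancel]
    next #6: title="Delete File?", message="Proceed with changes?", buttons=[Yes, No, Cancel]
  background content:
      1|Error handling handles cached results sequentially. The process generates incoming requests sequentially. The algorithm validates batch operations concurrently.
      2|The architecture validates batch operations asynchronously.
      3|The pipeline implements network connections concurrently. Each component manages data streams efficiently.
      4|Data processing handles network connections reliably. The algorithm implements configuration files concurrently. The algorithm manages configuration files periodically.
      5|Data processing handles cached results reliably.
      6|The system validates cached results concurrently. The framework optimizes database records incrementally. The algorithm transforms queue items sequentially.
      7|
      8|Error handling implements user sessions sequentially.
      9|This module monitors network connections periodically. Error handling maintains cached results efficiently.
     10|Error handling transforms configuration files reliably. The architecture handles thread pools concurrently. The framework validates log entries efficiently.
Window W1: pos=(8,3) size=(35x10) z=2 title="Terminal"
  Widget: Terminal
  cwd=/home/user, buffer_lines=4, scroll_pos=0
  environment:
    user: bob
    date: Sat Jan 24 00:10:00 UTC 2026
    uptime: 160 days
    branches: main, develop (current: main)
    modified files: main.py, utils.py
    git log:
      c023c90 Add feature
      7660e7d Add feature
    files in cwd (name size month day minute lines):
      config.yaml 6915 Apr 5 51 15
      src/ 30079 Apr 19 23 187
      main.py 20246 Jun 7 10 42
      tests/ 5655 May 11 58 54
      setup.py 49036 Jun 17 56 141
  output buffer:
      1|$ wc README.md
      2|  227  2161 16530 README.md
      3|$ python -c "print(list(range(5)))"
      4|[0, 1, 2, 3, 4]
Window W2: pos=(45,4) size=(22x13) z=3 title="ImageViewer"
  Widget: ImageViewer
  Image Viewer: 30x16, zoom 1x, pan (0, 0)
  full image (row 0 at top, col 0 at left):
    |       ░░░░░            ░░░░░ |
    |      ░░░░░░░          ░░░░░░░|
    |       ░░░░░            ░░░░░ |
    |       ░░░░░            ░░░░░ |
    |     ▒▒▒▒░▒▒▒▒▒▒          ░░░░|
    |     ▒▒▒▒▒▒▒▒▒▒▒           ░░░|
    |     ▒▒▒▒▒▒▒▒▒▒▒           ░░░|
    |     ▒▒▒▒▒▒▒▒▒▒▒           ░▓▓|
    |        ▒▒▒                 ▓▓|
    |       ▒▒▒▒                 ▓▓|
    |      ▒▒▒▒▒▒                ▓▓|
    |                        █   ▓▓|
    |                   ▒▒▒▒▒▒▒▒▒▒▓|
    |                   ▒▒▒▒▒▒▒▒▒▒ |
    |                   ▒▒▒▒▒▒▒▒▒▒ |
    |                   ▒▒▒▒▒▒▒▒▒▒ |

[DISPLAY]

                                         
                                         
                         ┏━━━━━━━━━━━━━━━
━━━━━━━━━━━━━━━━━━━━━━━━━━━━┓alogModal   
inal                        ┃──┏━━━━━━━━━
────────────────────────────┨or┃ ImageVie
README.md                   ┃ a┠─────────
  2161 16530 README.md      ┃ p┃       ░░
hon -c "print(list(range(5))┃a ┃      ░░░
, 2, 3, 4]                  ┃──┃       ░░
                            ┃  ┃       ░░
                            ┃Th┃     ▒▒▒▒
━━━━━━━━━━━━━━━━━━━━━━━━━━━━┛[S┃     ▒▒▒▒
                         ┃Th└──┃     ▒▒▒▒
                         ┃Error┃     ▒▒▒▒
                         ┃     ┃        ▒
                         ┃     ┗━━━━━━━━━


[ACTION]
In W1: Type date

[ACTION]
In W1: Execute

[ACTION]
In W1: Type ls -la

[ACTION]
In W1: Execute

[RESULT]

                                         
                                         
                         ┏━━━━━━━━━━━━━━━
━━━━━━━━━━━━━━━━━━━━━━━━━━━━┓alogModal   
inal                        ┃──┏━━━━━━━━━
────────────────────────────┨or┃ ImageVie
--r--  1 bob group     6915 ┃ a┠─────────
-xr-x  1 bob group    30079 ┃ p┃       ░░
--r--  1 bob group    20246 ┃a ┃      ░░░
-xr-x  1 bob group     5655 ┃──┃       ░░
--r--  1 bob group    49036 ┃  ┃       ░░
                            ┃Th┃     ▒▒▒▒
━━━━━━━━━━━━━━━━━━━━━━━━━━━━┛[S┃     ▒▒▒▒
                         ┃Th└──┃     ▒▒▒▒
                         ┃Error┃     ▒▒▒▒
                         ┃     ┃        ▒
                         ┃     ┗━━━━━━━━━


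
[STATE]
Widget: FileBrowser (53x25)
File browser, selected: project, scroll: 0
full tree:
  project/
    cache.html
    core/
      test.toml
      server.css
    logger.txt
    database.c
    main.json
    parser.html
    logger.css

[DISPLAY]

> [-] project/                                       
    cache.html                                       
    [+] core/                                        
    logger.txt                                       
    database.c                                       
    main.json                                        
    parser.html                                      
    logger.css                                       
                                                     
                                                     
                                                     
                                                     
                                                     
                                                     
                                                     
                                                     
                                                     
                                                     
                                                     
                                                     
                                                     
                                                     
                                                     
                                                     
                                                     


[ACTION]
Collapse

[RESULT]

> [+] project/                                       
                                                     
                                                     
                                                     
                                                     
                                                     
                                                     
                                                     
                                                     
                                                     
                                                     
                                                     
                                                     
                                                     
                                                     
                                                     
                                                     
                                                     
                                                     
                                                     
                                                     
                                                     
                                                     
                                                     
                                                     


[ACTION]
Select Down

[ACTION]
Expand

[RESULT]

> [-] project/                                       
    cache.html                                       
    [+] core/                                        
    logger.txt                                       
    database.c                                       
    main.json                                        
    parser.html                                      
    logger.css                                       
                                                     
                                                     
                                                     
                                                     
                                                     
                                                     
                                                     
                                                     
                                                     
                                                     
                                                     
                                                     
                                                     
                                                     
                                                     
                                                     
                                                     


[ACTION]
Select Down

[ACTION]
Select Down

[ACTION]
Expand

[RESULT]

  [-] project/                                       
    cache.html                                       
  > [-] core/                                        
      test.toml                                      
      server.css                                     
    logger.txt                                       
    database.c                                       
    main.json                                        
    parser.html                                      
    logger.css                                       
                                                     
                                                     
                                                     
                                                     
                                                     
                                                     
                                                     
                                                     
                                                     
                                                     
                                                     
                                                     
                                                     
                                                     
                                                     
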